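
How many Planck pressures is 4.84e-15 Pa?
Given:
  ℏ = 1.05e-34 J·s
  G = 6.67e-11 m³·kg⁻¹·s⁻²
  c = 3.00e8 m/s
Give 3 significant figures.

Planck pressure: p_P = c⁷/(ℏG²) = 4.68e113 Pa.
4.84e-15 / 4.68e113 = 1.03e-128

1.03e-128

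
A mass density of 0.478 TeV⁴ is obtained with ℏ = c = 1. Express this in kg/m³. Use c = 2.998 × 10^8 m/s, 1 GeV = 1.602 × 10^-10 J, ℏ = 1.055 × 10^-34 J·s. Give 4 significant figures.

Mass density is [E]/(c²[L]³) = [E]⁴/(ℏ³c⁵).
1 GeV⁴ → 1/(ℏ³c⁵) × (1 GeV in J)⁴ = 2.316 × 10^20 kg/m³.
Convert the energy scale: 0.478 TeV⁴ = 4.78 × 10^11 GeV⁴.
Result: 4.78 × 10^11 × 2.316 × 10^20 = 1.107 × 10^32 kg/m³.

1.107 × 10^32 kg/m³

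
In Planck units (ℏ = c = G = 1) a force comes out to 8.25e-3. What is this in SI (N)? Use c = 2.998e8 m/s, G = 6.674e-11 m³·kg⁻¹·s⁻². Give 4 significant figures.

One Planck force: F_P = c⁴/G = 1.210e44 N.
8.25e-3 × 1.210e44 N = 9.986e41 N

9.986e41 N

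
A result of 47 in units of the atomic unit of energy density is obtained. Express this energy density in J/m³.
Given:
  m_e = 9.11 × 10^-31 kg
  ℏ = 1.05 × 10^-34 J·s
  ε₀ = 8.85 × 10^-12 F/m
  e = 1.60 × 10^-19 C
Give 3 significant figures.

1.42 × 10^15 J/m³

One atomic unit of energy density: u_au = E_h/a₀³ = m_e⁴e¹⁰/((4πε₀)⁵ℏ⁸) = 3.01 × 10^13 J/m³.
47 × 3.01 × 10^13 J/m³ = 1.42 × 10^15 J/m³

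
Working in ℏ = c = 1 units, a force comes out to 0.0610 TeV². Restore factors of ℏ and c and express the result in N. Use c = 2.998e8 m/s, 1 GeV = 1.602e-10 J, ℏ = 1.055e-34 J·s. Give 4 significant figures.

4.950e10 N

Force is [E]/[L] = [E]²/(ℏc); restore (ℏc)⁻¹.
1 GeV² → 1/(ℏc) × (1 GeV in J)² = 8.114e5 N.
Convert the energy scale: 0.0610 TeV² = 6.10e4 GeV².
Result: 6.10e4 × 8.114e5 = 4.950e10 N.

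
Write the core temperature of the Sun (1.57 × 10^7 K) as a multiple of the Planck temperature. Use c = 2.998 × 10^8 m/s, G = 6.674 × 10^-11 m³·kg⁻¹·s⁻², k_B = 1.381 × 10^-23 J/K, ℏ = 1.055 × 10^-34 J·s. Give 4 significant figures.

Planck temperature: T_P = √(ℏc⁵/G) / k_B = 1.417 × 10^32 K.
1.57 × 10^7 / 1.417 × 10^32 = 1.108 × 10^-25

1.108 × 10^-25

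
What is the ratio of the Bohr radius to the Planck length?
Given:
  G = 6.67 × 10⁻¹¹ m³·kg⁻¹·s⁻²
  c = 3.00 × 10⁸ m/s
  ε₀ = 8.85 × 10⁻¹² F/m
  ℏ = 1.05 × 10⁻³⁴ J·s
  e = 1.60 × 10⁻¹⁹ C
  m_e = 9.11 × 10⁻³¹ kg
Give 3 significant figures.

3.26 × 10²⁴

Bohr radius: a₀ = 4πε₀ℏ²/(m_e e²) = 5.26 × 10⁻¹¹ m
Planck length: ℓ_P = √(ℏG/c³) = 1.61 × 10⁻³⁵ m
ratio = 5.26 × 10⁻¹¹ / 1.61 × 10⁻³⁵ = 3.26 × 10²⁴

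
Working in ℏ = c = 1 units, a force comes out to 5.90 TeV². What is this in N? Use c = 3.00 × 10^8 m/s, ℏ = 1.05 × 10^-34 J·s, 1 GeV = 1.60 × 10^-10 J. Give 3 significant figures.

Force is [E]/[L] = [E]²/(ℏc); restore (ℏc)⁻¹.
1 GeV² → 1/(ℏc) × (1 GeV in J)² = 8.13 × 10^5 N.
Convert the energy scale: 5.90 TeV² = 5.90 × 10^6 GeV².
Result: 5.90 × 10^6 × 8.13 × 10^5 = 4.79 × 10^12 N.

4.79 × 10^12 N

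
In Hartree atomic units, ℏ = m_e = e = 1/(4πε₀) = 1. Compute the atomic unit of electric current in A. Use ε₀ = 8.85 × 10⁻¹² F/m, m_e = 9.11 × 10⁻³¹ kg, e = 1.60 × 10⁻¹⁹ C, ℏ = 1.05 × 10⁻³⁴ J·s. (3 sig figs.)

From ℏ = m_e = e = 1/(4πε₀) = 1 the current scale is I_au = e E_h/ℏ = m_e e⁵/((4πε₀)²ℏ³).
E_h = 4.38 × 10⁻¹⁸ J
e·E_h/ℏ = 6.67 × 10⁻³ A

6.67 × 10⁻³ A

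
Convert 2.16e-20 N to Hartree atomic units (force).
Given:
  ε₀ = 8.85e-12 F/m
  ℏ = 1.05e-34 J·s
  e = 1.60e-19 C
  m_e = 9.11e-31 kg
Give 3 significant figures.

2.59e-13

atomic unit of force: F_au = E_h/a₀ = m_e²e⁶/((4πε₀)³ℏ⁴) = 8.33e-8 N.
2.16e-20 / 8.33e-8 = 2.59e-13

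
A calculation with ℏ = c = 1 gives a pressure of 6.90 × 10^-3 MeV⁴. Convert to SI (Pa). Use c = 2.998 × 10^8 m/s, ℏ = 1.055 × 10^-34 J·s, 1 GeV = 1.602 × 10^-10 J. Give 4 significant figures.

Pressure is [E]/[L]³ = [E]⁴/(ℏc)³.
1 GeV⁴ → 1/(ℏc)³ × (1 GeV in J)⁴ = 2.082 × 10^37 Pa.
Convert the energy scale: 6.90 × 10^-3 MeV⁴ = 6.90 × 10^-15 GeV⁴.
Result: 6.90 × 10^-15 × 2.082 × 10^37 = 1.436 × 10^23 Pa.

1.436 × 10^23 Pa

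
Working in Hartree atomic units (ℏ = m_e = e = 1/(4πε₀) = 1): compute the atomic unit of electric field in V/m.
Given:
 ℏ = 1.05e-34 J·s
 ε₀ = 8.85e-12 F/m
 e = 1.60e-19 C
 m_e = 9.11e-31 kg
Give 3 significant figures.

From ℏ = m_e = e = 1/(4πε₀) = 1 the electric field scale is E_au = E_h/(e a₀) = m_e²e⁵/((4πε₀)³ℏ⁴).
E_h = 4.38e-18 J
a₀ = 5.26e-11 m
E_h/(e·a₀) = 5.20e11 V/m

5.20e11 V/m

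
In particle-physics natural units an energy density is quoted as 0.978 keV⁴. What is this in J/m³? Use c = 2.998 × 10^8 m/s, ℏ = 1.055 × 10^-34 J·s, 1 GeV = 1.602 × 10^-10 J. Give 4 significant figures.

2.036 × 10^13 J/m³

[E]/[L]³ = [E]⁴/(ℏc)³; restore (ℏc)⁻³.
1 GeV⁴ → 1/(ℏc)³ × (1 GeV in J)⁴ = 2.082 × 10^37 J/m³.
Convert the energy scale: 0.978 keV⁴ = 9.78 × 10^-25 GeV⁴.
Result: 9.78 × 10^-25 × 2.082 × 10^37 = 2.036 × 10^13 J/m³.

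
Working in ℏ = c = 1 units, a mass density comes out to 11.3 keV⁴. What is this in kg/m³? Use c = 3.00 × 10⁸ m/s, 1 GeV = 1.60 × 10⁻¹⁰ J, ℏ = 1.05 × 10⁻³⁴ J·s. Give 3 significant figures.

Mass density is [E]/(c²[L]³) = [E]⁴/(ℏ³c⁵).
1 GeV⁴ → 1/(ℏ³c⁵) × (1 GeV in J)⁴ = 2.33 × 10²⁰ kg/m³.
Convert the energy scale: 11.3 keV⁴ = 1.13 × 10⁻²³ GeV⁴.
Result: 1.13 × 10⁻²³ × 2.33 × 10²⁰ = 2.63 × 10⁻³ kg/m³.

2.63 × 10⁻³ kg/m³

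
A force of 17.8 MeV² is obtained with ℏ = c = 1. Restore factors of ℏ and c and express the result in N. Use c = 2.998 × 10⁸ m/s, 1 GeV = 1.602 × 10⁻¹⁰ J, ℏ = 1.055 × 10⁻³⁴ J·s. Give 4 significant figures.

14.44 N

Force is [E]/[L] = [E]²/(ℏc); restore (ℏc)⁻¹.
1 GeV² → 1/(ℏc) × (1 GeV in J)² = 8.114 × 10⁵ N.
Convert the energy scale: 17.8 MeV² = 1.78 × 10⁻⁵ GeV².
Result: 1.78 × 10⁻⁵ × 8.114 × 10⁵ = 14.44 N.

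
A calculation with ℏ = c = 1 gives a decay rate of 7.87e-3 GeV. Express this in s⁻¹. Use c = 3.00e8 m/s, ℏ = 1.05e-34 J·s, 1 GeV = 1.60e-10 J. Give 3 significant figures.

A rate is [E]/ℏ; divide by ℏ.
1 GeV → 1/ℏ × (1 GeV in J) = 1.52e24 s⁻¹.
Result: 7.87e-3 × 1.52e24 = 1.20e22 s⁻¹.

1.20e22 s⁻¹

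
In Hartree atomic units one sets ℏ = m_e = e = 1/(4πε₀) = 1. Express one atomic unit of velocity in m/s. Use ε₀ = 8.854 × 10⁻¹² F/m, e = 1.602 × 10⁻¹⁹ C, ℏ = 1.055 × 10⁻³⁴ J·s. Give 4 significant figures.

2.186 × 10⁶ m/s

v_au = e²/(4πε₀ℏ)
  = 2.566 × 10⁻³⁸ / 1.174 × 10⁻⁴⁴
  = 2.186 × 10⁶ m/s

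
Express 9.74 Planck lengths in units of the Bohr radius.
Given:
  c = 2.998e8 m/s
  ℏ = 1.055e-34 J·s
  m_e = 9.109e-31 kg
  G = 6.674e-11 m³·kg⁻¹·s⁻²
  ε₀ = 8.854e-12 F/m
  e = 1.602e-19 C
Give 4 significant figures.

2.972e-24

Planck length: ℓ_P = √(ℏG/c³) = 1.616e-35 m
Bohr radius: a₀ = 4πε₀ℏ²/(m_e e²) = 5.297e-11 m
9.74 × 1.616e-35 / 5.297e-11 = 2.972e-24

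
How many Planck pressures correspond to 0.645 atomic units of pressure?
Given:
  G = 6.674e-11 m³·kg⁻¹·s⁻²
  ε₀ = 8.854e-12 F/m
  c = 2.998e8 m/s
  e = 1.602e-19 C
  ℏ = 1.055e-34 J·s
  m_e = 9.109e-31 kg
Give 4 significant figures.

4.079e-101

atomic unit of pressure: P_au = E_h/a₀³ = m_e⁴e¹⁰/((4πε₀)⁵ℏ⁸) = 2.929e13 Pa
Planck pressure: p_P = c⁷/(ℏG²) = 4.632e113 Pa
0.645 × 2.929e13 / 4.632e113 = 4.079e-101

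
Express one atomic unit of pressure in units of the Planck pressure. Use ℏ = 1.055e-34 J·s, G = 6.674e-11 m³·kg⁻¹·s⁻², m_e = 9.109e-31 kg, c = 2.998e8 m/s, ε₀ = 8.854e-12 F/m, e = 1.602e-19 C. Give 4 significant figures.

atomic unit of pressure: P_au = E_h/a₀³ = m_e⁴e¹⁰/((4πε₀)⁵ℏ⁸) = 2.929e13 Pa
Planck pressure: p_P = c⁷/(ℏG²) = 4.632e113 Pa
ratio = 2.929e13 / 4.632e113 = 6.323e-101

6.323e-101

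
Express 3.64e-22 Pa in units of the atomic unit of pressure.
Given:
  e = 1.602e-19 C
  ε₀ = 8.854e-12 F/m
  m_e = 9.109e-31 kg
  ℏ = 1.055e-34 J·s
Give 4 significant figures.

atomic unit of pressure: P_au = E_h/a₀³ = m_e⁴e¹⁰/((4πε₀)⁵ℏ⁸) = 2.929e13 Pa.
3.64e-22 / 2.929e13 = 1.243e-35

1.243e-35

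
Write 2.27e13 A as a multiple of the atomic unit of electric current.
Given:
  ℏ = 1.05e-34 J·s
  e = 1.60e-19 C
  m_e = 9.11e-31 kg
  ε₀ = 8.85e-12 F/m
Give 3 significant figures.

atomic unit of electric current: I_au = e E_h/ℏ = m_e e⁵/((4πε₀)²ℏ³) = 6.67e-3 A.
2.27e13 / 6.67e-3 = 3.40e15

3.40e15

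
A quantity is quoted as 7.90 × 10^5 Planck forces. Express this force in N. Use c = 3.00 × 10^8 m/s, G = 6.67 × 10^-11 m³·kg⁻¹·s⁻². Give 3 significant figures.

One Planck force: F_P = c⁴/G = 1.21 × 10^44 N.
7.90 × 10^5 × 1.21 × 10^44 N = 9.59 × 10^49 N

9.59 × 10^49 N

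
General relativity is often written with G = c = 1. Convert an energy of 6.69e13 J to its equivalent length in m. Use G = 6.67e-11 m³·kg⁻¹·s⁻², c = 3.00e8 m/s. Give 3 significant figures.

Energy → length via G/c⁴.
6.69e13 J × (G/c⁴) = 5.51e-31 m

5.51e-31 m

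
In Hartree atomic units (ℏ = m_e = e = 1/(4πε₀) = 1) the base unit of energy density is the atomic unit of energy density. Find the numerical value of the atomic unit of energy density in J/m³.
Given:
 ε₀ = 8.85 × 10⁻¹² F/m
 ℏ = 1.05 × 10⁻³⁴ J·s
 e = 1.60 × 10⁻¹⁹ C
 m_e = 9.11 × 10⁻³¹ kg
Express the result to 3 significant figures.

u_au = E_h/a₀³ = m_e⁴e¹⁰/((4πε₀)⁵ℏ⁸)
E_h = 4.38 × 10⁻¹⁸ J
a₀ = 5.26 × 10⁻¹¹ m
E_h/a₀³ = 3.01 × 10¹³ J/m³

3.01 × 10¹³ J/m³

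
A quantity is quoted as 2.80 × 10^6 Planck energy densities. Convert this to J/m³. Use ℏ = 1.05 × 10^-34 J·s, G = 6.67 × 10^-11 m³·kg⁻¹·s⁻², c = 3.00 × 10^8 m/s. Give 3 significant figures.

1.31 × 10^120 J/m³

One Planck energy density: u_P = c⁷/(ℏG²) = 4.68 × 10^113 J/m³.
2.80 × 10^6 × 4.68 × 10^113 J/m³ = 1.31 × 10^120 J/m³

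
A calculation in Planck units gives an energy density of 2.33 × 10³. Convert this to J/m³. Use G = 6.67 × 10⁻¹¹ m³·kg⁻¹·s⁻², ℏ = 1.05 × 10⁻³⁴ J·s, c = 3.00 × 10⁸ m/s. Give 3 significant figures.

One Planck energy density: u_P = c⁷/(ℏG²) = 4.68 × 10¹¹³ J/m³.
2.33 × 10³ × 4.68 × 10¹¹³ J/m³ = 1.09 × 10¹¹⁷ J/m³

1.09 × 10¹¹⁷ J/m³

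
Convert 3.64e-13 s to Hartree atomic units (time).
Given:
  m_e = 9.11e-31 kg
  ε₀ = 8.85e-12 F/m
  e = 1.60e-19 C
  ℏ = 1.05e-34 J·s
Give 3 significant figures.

1.52e4

atomic unit of time: τ_au = (4πε₀)²ℏ³/(m_e e⁴) = 2.40e-17 s.
3.64e-13 / 2.40e-17 = 1.52e4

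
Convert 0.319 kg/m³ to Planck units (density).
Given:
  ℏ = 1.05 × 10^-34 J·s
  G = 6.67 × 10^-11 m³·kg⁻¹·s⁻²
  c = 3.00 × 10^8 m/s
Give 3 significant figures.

6.13 × 10^-98

Planck density: ρ_P = c⁵/(ℏG²) = 5.20 × 10^96 kg/m³.
0.319 / 5.20 × 10^96 = 6.13 × 10^-98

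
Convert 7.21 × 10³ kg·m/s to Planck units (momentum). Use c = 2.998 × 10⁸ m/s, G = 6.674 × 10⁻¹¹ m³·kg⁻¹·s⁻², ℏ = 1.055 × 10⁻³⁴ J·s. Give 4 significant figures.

Planck momentum: p_P = √(ℏc³/G) = 6.527 kg·m/s.
7.21 × 10³ / 6.527 = 1.105 × 10³

1.105 × 10³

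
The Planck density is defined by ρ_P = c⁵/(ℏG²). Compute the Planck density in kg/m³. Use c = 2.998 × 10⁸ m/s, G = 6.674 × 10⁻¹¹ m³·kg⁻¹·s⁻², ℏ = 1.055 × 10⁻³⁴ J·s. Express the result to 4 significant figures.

ρ_P = c⁵/(ℏG²)
  = 2.422 × 10⁴² / 4.699 × 10⁻⁵⁵
  = 5.154 × 10⁹⁶ kg/m³

5.154 × 10⁹⁶ kg/m³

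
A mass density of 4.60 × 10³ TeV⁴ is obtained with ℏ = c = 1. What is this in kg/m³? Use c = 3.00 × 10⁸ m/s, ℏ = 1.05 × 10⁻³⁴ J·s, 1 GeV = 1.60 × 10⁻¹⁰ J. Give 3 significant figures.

Mass density is [E]/(c²[L]³) = [E]⁴/(ℏ³c⁵).
1 GeV⁴ → 1/(ℏ³c⁵) × (1 GeV in J)⁴ = 2.33 × 10²⁰ kg/m³.
Convert the energy scale: 4.60 × 10³ TeV⁴ = 4.60 × 10¹⁵ GeV⁴.
Result: 4.60 × 10¹⁵ × 2.33 × 10²⁰ = 1.07 × 10³⁶ kg/m³.

1.07 × 10³⁶ kg/m³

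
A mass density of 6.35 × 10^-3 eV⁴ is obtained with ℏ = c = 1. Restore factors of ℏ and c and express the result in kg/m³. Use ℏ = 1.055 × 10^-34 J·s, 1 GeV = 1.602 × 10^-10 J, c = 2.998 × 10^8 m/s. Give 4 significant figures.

Mass density is [E]/(c²[L]³) = [E]⁴/(ℏ³c⁵).
1 GeV⁴ → 1/(ℏ³c⁵) × (1 GeV in J)⁴ = 2.316 × 10^20 kg/m³.
Convert the energy scale: 6.35 × 10^-3 eV⁴ = 6.35 × 10^-39 GeV⁴.
Result: 6.35 × 10^-39 × 2.316 × 10^20 = 1.471 × 10^-18 kg/m³.

1.471 × 10^-18 kg/m³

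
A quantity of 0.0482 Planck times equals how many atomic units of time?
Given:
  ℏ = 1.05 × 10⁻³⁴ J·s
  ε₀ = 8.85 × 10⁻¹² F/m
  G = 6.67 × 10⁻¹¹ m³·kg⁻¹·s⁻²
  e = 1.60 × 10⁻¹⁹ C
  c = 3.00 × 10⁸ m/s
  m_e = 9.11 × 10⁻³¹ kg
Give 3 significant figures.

1.08 × 10⁻²⁸

Planck time: t_P = √(ℏG/c⁵) = 5.37 × 10⁻⁴⁴ s
atomic unit of time: τ_au = (4πε₀)²ℏ³/(m_e e⁴) = 2.40 × 10⁻¹⁷ s
0.0482 × 5.37 × 10⁻⁴⁴ / 2.40 × 10⁻¹⁷ = 1.08 × 10⁻²⁸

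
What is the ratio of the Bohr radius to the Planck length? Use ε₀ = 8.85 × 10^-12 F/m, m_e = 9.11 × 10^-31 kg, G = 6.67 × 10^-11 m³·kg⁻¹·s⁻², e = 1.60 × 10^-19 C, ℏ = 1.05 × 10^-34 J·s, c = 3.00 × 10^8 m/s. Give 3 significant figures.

3.26 × 10^24

Bohr radius: a₀ = 4πε₀ℏ²/(m_e e²) = 5.26 × 10^-11 m
Planck length: ℓ_P = √(ℏG/c³) = 1.61 × 10^-35 m
ratio = 5.26 × 10^-11 / 1.61 × 10^-35 = 3.26 × 10^24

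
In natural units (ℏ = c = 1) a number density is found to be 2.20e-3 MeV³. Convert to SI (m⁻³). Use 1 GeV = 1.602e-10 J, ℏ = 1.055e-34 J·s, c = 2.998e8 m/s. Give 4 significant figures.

Number density is [L]⁻³ = [E]³/(ℏc)³.
1 GeV³ → 1/(ℏc)³ × (1 GeV in J)³ = 1.299e47 m⁻³.
Convert the energy scale: 2.20e-3 MeV³ = 2.20e-12 GeV³.
Result: 2.20e-12 × 1.299e47 = 2.859e35 m⁻³.

2.859e35 m⁻³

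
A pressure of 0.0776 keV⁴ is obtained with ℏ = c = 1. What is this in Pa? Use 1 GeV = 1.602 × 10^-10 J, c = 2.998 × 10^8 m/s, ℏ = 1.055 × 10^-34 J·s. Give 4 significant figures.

1.615 × 10^12 Pa

Pressure is [E]/[L]³ = [E]⁴/(ℏc)³.
1 GeV⁴ → 1/(ℏc)³ × (1 GeV in J)⁴ = 2.082 × 10^37 Pa.
Convert the energy scale: 0.0776 keV⁴ = 7.76 × 10^-26 GeV⁴.
Result: 7.76 × 10^-26 × 2.082 × 10^37 = 1.615 × 10^12 Pa.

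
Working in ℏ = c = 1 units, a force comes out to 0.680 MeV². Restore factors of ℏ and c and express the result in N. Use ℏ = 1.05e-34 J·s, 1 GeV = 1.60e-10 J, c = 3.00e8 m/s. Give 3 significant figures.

Force is [E]/[L] = [E]²/(ℏc); restore (ℏc)⁻¹.
1 GeV² → 1/(ℏc) × (1 GeV in J)² = 8.13e5 N.
Convert the energy scale: 0.680 MeV² = 6.80e-7 GeV².
Result: 6.80e-7 × 8.13e5 = 0.553 N.

0.553 N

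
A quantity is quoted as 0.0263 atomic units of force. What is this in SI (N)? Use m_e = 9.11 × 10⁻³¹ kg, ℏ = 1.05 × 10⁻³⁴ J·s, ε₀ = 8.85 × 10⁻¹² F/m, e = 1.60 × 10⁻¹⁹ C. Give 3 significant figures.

2.19 × 10⁻⁹ N

One atomic unit of force: F_au = E_h/a₀ = m_e²e⁶/((4πε₀)³ℏ⁴) = 8.33 × 10⁻⁸ N.
0.0263 × 8.33 × 10⁻⁸ N = 2.19 × 10⁻⁹ N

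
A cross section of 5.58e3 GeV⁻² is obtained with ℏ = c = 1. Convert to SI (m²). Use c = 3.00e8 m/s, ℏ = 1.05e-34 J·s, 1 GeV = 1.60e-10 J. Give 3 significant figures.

Area is [L]² = [E]⁻²·(ℏc)²; restore (ℏc)².
1 GeV⁻² → (ℏc)² × (1 GeV in J)⁻² = 3.88e-32 m².
Result: 5.58e3 × 3.88e-32 = 2.16e-28 m².

2.16e-28 m²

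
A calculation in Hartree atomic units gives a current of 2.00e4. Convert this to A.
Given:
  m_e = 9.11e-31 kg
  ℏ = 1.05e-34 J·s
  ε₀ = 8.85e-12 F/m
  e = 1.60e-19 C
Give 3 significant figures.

One atomic unit of electric current: I_au = e E_h/ℏ = m_e e⁵/((4πε₀)²ℏ³) = 6.67e-3 A.
2.00e4 × 6.67e-3 A = 133 A

133 A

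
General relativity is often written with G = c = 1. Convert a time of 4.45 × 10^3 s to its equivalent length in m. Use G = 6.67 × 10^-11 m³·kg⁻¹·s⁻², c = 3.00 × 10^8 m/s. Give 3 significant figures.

Time → length via c.
4.45 × 10^3 s × (c) = 1.33 × 10^12 m

1.33 × 10^12 m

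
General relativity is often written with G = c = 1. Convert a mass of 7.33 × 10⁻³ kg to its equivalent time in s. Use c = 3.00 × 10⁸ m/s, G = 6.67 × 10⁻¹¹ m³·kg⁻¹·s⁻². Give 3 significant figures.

Mass → time via G/c³.
7.33 × 10⁻³ kg × (G/c³) = 1.81 × 10⁻³⁸ s

1.81 × 10⁻³⁸ s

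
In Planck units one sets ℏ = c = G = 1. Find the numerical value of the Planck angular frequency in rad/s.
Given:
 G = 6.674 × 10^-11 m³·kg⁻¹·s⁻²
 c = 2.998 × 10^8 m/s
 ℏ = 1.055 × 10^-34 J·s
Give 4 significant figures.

ω_P = √(c⁵/(ℏG))
  = √(3.440 × 10^86)
  = 1.855 × 10^43 rad/s

1.855 × 10^43 rad/s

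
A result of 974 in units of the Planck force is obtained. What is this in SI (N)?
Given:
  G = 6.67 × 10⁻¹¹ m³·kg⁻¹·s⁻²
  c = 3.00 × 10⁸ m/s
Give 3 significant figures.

One Planck force: F_P = c⁴/G = 1.21 × 10⁴⁴ N.
974 × 1.21 × 10⁴⁴ N = 1.18 × 10⁴⁷ N

1.18 × 10⁴⁷ N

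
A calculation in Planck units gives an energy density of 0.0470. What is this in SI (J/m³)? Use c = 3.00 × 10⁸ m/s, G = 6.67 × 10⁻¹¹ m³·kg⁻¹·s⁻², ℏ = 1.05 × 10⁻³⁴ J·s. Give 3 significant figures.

2.20 × 10¹¹² J/m³

One Planck energy density: u_P = c⁷/(ℏG²) = 4.68 × 10¹¹³ J/m³.
0.0470 × 4.68 × 10¹¹³ J/m³ = 2.20 × 10¹¹² J/m³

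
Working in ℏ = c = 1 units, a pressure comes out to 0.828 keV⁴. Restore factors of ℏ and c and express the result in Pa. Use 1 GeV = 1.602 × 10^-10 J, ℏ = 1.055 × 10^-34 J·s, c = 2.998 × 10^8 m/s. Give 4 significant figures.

1.724 × 10^13 Pa

Pressure is [E]/[L]³ = [E]⁴/(ℏc)³.
1 GeV⁴ → 1/(ℏc)³ × (1 GeV in J)⁴ = 2.082 × 10^37 Pa.
Convert the energy scale: 0.828 keV⁴ = 8.28 × 10^-25 GeV⁴.
Result: 8.28 × 10^-25 × 2.082 × 10^37 = 1.724 × 10^13 Pa.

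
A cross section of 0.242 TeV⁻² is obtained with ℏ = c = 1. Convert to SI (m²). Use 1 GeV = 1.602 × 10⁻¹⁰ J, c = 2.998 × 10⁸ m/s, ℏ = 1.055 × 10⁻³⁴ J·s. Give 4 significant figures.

Area is [L]² = [E]⁻²·(ℏc)²; restore (ℏc)².
1 GeV⁻² → (ℏc)² × (1 GeV in J)⁻² = 3.898 × 10⁻³² m².
Convert the energy scale: 0.242 TeV⁻² = 2.42 × 10⁻⁷ GeV⁻².
Result: 2.42 × 10⁻⁷ × 3.898 × 10⁻³² = 9.433 × 10⁻³⁹ m².

9.433 × 10⁻³⁹ m²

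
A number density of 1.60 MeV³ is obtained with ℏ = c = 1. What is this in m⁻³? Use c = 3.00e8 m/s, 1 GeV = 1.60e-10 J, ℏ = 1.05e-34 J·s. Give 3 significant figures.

Number density is [L]⁻³ = [E]³/(ℏc)³.
1 GeV³ → 1/(ℏc)³ × (1 GeV in J)³ = 1.31e47 m⁻³.
Convert the energy scale: 1.60 MeV³ = 1.60e-9 GeV³.
Result: 1.60e-9 × 1.31e47 = 2.10e38 m⁻³.

2.10e38 m⁻³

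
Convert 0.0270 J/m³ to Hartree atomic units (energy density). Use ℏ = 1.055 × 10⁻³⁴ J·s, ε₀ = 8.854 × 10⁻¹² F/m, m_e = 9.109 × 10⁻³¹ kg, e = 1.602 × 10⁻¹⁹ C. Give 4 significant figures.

atomic unit of energy density: u_au = E_h/a₀³ = m_e⁴e¹⁰/((4πε₀)⁵ℏ⁸) = 2.929 × 10¹³ J/m³.
0.0270 / 2.929 × 10¹³ = 9.218 × 10⁻¹⁶

9.218 × 10⁻¹⁶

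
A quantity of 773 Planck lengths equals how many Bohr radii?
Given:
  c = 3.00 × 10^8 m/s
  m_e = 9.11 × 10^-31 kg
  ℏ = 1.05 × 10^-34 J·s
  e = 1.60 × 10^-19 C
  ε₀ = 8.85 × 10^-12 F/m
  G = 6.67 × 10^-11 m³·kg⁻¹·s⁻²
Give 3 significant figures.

Planck length: ℓ_P = √(ℏG/c³) = 1.61 × 10^-35 m
Bohr radius: a₀ = 4πε₀ℏ²/(m_e e²) = 5.26 × 10^-11 m
773 × 1.61 × 10^-35 / 5.26 × 10^-11 = 2.37 × 10^-22

2.37 × 10^-22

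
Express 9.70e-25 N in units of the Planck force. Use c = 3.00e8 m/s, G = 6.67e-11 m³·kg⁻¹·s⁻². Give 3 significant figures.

Planck force: F_P = c⁴/G = 1.21e44 N.
9.70e-25 / 1.21e44 = 7.99e-69

7.99e-69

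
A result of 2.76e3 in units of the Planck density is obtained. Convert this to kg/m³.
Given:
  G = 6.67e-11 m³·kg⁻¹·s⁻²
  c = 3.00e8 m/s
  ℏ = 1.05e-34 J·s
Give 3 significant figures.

One Planck density: ρ_P = c⁵/(ℏG²) = 5.20e96 kg/m³.
2.76e3 × 5.20e96 kg/m³ = 1.44e100 kg/m³

1.44e100 kg/m³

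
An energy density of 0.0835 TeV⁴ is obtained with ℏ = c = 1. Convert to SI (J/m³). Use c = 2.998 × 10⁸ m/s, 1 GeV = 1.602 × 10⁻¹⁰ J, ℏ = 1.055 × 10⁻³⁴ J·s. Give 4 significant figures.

[E]/[L]³ = [E]⁴/(ℏc)³; restore (ℏc)⁻³.
1 GeV⁴ → 1/(ℏc)³ × (1 GeV in J)⁴ = 2.082 × 10³⁷ J/m³.
Convert the energy scale: 0.0835 TeV⁴ = 8.35 × 10¹⁰ GeV⁴.
Result: 8.35 × 10¹⁰ × 2.082 × 10³⁷ = 1.738 × 10⁴⁸ J/m³.

1.738 × 10⁴⁸ J/m³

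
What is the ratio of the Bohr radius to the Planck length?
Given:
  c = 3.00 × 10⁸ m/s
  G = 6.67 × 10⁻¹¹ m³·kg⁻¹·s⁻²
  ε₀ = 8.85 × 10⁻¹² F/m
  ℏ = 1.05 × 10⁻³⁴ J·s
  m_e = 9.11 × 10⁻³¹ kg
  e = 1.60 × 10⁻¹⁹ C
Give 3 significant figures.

Bohr radius: a₀ = 4πε₀ℏ²/(m_e e²) = 5.26 × 10⁻¹¹ m
Planck length: ℓ_P = √(ℏG/c³) = 1.61 × 10⁻³⁵ m
ratio = 5.26 × 10⁻¹¹ / 1.61 × 10⁻³⁵ = 3.26 × 10²⁴

3.26 × 10²⁴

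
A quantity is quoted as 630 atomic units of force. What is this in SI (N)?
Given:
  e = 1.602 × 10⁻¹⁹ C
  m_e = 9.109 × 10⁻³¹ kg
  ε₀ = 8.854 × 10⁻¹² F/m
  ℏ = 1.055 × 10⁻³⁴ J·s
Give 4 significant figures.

One atomic unit of force: F_au = E_h/a₀ = m_e²e⁶/((4πε₀)³ℏ⁴) = 8.220 × 10⁻⁸ N.
630 × 8.220 × 10⁻⁸ N = 5.178 × 10⁻⁵ N

5.178 × 10⁻⁵ N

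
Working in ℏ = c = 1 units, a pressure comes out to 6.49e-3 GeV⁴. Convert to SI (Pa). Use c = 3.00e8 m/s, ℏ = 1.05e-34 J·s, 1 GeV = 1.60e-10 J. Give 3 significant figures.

Pressure is [E]/[L]³ = [E]⁴/(ℏc)³.
1 GeV⁴ → 1/(ℏc)³ × (1 GeV in J)⁴ = 2.10e37 Pa.
Result: 6.49e-3 × 2.10e37 = 1.36e35 Pa.

1.36e35 Pa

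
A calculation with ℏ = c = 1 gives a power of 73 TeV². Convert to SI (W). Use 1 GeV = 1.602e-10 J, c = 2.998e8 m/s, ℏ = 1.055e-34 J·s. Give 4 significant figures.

Power is [E]/[T] = [E]²/ℏ.
1 GeV² → 1/ℏ × (1 GeV in J)² = 2.433e14 W.
Convert the energy scale: 73 TeV² = 7.30e7 GeV².
Result: 7.30e7 × 2.433e14 = 1.776e22 W.

1.776e22 W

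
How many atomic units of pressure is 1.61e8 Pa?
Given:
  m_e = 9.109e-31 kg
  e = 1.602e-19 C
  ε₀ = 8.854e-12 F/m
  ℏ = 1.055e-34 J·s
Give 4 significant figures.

atomic unit of pressure: P_au = E_h/a₀³ = m_e⁴e¹⁰/((4πε₀)⁵ℏ⁸) = 2.929e13 Pa.
1.61e8 / 2.929e13 = 5.496e-6

5.496e-6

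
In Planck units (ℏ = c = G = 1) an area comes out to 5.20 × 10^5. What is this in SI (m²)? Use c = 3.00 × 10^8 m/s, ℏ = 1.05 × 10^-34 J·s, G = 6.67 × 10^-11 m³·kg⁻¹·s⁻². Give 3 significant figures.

One Planck area: A_P = ℏG/c³ = 2.59 × 10^-70 m².
5.20 × 10^5 × 2.59 × 10^-70 m² = 1.35 × 10^-64 m²

1.35 × 10^-64 m²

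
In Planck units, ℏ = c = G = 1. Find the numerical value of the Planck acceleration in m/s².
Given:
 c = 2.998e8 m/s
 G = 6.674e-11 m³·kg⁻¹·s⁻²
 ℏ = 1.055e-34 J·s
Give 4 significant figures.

5.560e51 m/s²

From ℏ = c = G = 1 the acceleration scale is a_P = √(c⁷/(ℏG)).
  = √(3.092e103)
  = 5.560e51 m/s²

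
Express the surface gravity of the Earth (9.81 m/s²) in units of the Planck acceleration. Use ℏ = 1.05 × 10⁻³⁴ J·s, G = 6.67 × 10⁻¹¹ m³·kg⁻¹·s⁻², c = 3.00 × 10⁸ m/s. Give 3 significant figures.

Planck acceleration: a_P = √(c⁷/(ℏG)) = 5.59 × 10⁵¹ m/s².
9.81 / 5.59 × 10⁵¹ = 1.76 × 10⁻⁵¹

1.76 × 10⁻⁵¹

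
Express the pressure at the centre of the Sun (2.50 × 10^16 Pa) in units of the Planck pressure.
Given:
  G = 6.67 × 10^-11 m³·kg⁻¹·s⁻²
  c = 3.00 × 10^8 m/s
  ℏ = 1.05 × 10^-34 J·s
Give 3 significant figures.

5.34 × 10^-98

Planck pressure: p_P = c⁷/(ℏG²) = 4.68 × 10^113 Pa.
2.50 × 10^16 / 4.68 × 10^113 = 5.34 × 10^-98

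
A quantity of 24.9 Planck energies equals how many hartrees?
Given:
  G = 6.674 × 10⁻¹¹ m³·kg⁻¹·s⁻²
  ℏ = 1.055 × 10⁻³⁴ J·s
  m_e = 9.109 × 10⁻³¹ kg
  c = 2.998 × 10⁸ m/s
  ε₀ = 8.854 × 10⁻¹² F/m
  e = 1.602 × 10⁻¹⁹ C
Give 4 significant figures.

1.119 × 10²⁸

Planck energy: E_P = √(ℏc⁵/G) = 1.957 × 10⁹ J
hartree: E_h = m_e e⁴/(4πε₀ℏ)² = 4.354 × 10⁻¹⁸ J
24.9 × 1.957 × 10⁹ / 4.354 × 10⁻¹⁸ = 1.119 × 10²⁸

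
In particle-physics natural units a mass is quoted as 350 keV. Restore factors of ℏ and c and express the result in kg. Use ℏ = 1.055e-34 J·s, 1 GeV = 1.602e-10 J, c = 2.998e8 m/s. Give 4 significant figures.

6.238e-31 kg

Mass is [E]/c²; divide by c².
1 GeV → 1/c² × (1 GeV in J) = 1.782e-27 kg.
Convert the energy scale: 350 keV = 3.50e-4 GeV.
Result: 3.50e-4 × 1.782e-27 = 6.238e-31 kg.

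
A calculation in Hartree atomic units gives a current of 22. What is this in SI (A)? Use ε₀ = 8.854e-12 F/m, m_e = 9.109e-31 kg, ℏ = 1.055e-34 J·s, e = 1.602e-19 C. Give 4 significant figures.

0.1455 A

One atomic unit of electric current: I_au = e E_h/ℏ = m_e e⁵/((4πε₀)²ℏ³) = 6.612e-3 A.
22 × 6.612e-3 A = 0.1455 A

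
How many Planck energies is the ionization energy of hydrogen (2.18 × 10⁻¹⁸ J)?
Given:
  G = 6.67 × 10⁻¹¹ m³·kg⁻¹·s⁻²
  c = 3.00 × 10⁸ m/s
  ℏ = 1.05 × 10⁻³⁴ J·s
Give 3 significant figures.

Planck energy: E_P = √(ℏc⁵/G) = 1.96 × 10⁹ J.
2.18 × 10⁻¹⁸ / 1.96 × 10⁹ = 1.11 × 10⁻²⁷

1.11 × 10⁻²⁷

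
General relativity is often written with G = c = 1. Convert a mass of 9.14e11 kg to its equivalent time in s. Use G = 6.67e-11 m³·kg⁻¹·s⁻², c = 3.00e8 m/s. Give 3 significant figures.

Mass → time via G/c³.
9.14e11 kg × (G/c³) = 2.26e-24 s

2.26e-24 s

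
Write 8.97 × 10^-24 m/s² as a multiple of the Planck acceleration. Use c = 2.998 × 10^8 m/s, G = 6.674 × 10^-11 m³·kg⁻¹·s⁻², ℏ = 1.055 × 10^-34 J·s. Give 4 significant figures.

Planck acceleration: a_P = √(c⁷/(ℏG)) = 5.560 × 10^51 m/s².
8.97 × 10^-24 / 5.560 × 10^51 = 1.613 × 10^-75

1.613 × 10^-75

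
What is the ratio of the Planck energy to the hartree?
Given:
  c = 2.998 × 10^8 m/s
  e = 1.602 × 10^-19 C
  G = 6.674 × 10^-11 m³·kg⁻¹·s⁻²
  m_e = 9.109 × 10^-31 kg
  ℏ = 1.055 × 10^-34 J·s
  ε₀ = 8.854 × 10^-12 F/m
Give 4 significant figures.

Planck energy: E_P = √(ℏc⁵/G) = 1.957 × 10^9 J
hartree: E_h = m_e e⁴/(4πε₀ℏ)² = 4.354 × 10^-18 J
ratio = 1.957 × 10^9 / 4.354 × 10^-18 = 4.494 × 10^26

4.494 × 10^26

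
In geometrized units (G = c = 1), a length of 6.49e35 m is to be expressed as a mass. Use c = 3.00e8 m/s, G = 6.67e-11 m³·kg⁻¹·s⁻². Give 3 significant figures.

8.76e62 kg

Length → mass via c²/G.
6.49e35 m × (c²/G) = 8.76e62 kg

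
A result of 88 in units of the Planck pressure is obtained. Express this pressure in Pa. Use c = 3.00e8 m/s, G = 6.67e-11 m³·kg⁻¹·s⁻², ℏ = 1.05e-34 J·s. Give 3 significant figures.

One Planck pressure: p_P = c⁷/(ℏG²) = 4.68e113 Pa.
88 × 4.68e113 Pa = 4.12e115 Pa

4.12e115 Pa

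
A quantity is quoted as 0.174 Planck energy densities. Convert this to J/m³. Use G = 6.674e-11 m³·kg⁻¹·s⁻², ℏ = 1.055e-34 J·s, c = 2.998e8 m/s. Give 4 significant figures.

One Planck energy density: u_P = c⁷/(ℏG²) = 4.632e113 J/m³.
0.174 × 4.632e113 J/m³ = 8.060e112 J/m³

8.060e112 J/m³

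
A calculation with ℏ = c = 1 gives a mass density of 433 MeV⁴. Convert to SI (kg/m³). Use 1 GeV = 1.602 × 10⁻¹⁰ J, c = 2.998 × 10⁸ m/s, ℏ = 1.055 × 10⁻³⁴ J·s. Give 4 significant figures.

Mass density is [E]/(c²[L]³) = [E]⁴/(ℏ³c⁵).
1 GeV⁴ → 1/(ℏ³c⁵) × (1 GeV in J)⁴ = 2.316 × 10²⁰ kg/m³.
Convert the energy scale: 433 MeV⁴ = 4.33 × 10⁻¹⁰ GeV⁴.
Result: 4.33 × 10⁻¹⁰ × 2.316 × 10²⁰ = 1.003 × 10¹¹ kg/m³.

1.003 × 10¹¹ kg/m³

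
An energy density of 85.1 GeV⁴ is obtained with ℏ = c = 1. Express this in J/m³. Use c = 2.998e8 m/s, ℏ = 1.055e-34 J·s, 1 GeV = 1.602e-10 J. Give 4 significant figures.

[E]/[L]³ = [E]⁴/(ℏc)³; restore (ℏc)⁻³.
1 GeV⁴ → 1/(ℏc)³ × (1 GeV in J)⁴ = 2.082e37 J/m³.
Result: 85.1 × 2.082e37 = 1.771e39 J/m³.

1.771e39 J/m³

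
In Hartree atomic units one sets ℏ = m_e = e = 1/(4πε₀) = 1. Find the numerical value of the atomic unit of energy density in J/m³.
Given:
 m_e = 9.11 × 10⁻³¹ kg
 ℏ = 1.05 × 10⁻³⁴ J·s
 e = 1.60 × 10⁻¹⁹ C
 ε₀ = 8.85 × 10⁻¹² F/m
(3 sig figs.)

u_au = E_h/a₀³ = m_e⁴e¹⁰/((4πε₀)⁵ℏ⁸)
E_h = 4.38 × 10⁻¹⁸ J
a₀ = 5.26 × 10⁻¹¹ m
E_h/a₀³ = 3.01 × 10¹³ J/m³

3.01 × 10¹³ J/m³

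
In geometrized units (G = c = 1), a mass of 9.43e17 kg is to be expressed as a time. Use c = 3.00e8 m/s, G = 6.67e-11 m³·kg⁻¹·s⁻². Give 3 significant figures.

Mass → time via G/c³.
9.43e17 kg × (G/c³) = 2.33e-18 s

2.33e-18 s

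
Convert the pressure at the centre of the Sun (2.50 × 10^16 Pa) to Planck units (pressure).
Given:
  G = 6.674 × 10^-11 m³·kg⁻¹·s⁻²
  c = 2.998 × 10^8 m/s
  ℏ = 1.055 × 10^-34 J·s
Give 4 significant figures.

5.397 × 10^-98

Planck pressure: p_P = c⁷/(ℏG²) = 4.632 × 10^113 Pa.
2.50 × 10^16 / 4.632 × 10^113 = 5.397 × 10^-98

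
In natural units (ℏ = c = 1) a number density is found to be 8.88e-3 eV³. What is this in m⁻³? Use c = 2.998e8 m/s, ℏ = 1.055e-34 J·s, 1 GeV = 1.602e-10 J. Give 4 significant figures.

Number density is [L]⁻³ = [E]³/(ℏc)³.
1 GeV³ → 1/(ℏc)³ × (1 GeV in J)³ = 1.299e47 m⁻³.
Convert the energy scale: 8.88e-3 eV³ = 8.88e-30 GeV³.
Result: 8.88e-30 × 1.299e47 = 1.154e18 m⁻³.

1.154e18 m⁻³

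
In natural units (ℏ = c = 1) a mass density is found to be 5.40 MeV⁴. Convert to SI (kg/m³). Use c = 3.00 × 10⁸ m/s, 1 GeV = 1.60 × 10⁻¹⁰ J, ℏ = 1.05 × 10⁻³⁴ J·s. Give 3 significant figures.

Mass density is [E]/(c²[L]³) = [E]⁴/(ℏ³c⁵).
1 GeV⁴ → 1/(ℏ³c⁵) × (1 GeV in J)⁴ = 2.33 × 10²⁰ kg/m³.
Convert the energy scale: 5.40 MeV⁴ = 5.40 × 10⁻¹² GeV⁴.
Result: 5.40 × 10⁻¹² × 2.33 × 10²⁰ = 1.26 × 10⁹ kg/m³.

1.26 × 10⁹ kg/m³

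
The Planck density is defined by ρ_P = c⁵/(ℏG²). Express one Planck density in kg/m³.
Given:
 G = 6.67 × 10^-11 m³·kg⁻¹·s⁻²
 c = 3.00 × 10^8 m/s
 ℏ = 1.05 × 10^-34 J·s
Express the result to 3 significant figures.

ρ_P = c⁵/(ℏG²)
  = 2.43 × 10^42 / 4.67 × 10^-55
  = 5.20 × 10^96 kg/m³

5.20 × 10^96 kg/m³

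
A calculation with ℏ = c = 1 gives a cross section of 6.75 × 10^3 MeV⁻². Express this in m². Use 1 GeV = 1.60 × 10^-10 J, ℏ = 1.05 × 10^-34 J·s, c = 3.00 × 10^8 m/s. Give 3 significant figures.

Area is [L]² = [E]⁻²·(ℏc)²; restore (ℏc)².
1 GeV⁻² → (ℏc)² × (1 GeV in J)⁻² = 3.88 × 10^-32 m².
Convert the energy scale: 6.75 × 10^3 MeV⁻² = 6.75 × 10^9 GeV⁻².
Result: 6.75 × 10^9 × 3.88 × 10^-32 = 2.62 × 10^-22 m².

2.62 × 10^-22 m²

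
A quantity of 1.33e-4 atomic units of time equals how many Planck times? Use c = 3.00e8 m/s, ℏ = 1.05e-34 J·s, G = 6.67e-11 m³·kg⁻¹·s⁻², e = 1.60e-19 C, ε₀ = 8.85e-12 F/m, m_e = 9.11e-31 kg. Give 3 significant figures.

atomic unit of time: τ_au = (4πε₀)²ℏ³/(m_e e⁴) = 2.40e-17 s
Planck time: t_P = √(ℏG/c⁵) = 5.37e-44 s
1.33e-4 × 2.40e-17 / 5.37e-44 = 5.94e22

5.94e22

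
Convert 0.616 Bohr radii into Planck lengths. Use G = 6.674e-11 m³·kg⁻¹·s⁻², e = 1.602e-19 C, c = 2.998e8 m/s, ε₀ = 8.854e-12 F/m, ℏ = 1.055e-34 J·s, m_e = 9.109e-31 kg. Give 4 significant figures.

2.019e24

Bohr radius: a₀ = 4πε₀ℏ²/(m_e e²) = 5.297e-11 m
Planck length: ℓ_P = √(ℏG/c³) = 1.616e-35 m
0.616 × 5.297e-11 / 1.616e-35 = 2.019e24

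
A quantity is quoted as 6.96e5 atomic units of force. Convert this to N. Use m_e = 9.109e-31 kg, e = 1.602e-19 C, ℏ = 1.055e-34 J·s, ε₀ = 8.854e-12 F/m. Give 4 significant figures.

One atomic unit of force: F_au = E_h/a₀ = m_e²e⁶/((4πε₀)³ℏ⁴) = 8.220e-8 N.
6.96e5 × 8.220e-8 N = 0.05721 N

0.05721 N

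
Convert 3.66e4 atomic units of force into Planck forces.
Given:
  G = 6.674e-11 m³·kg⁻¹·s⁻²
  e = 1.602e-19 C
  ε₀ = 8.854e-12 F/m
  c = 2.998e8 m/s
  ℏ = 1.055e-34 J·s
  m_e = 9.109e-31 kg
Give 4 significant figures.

atomic unit of force: F_au = E_h/a₀ = m_e²e⁶/((4πε₀)³ℏ⁴) = 8.220e-8 N
Planck force: F_P = c⁴/G = 1.210e44 N
3.66e4 × 8.220e-8 / 1.210e44 = 2.485e-47

2.485e-47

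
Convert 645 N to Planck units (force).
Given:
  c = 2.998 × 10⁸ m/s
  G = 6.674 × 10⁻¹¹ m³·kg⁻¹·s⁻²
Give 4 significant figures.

5.329 × 10⁻⁴²

Planck force: F_P = c⁴/G = 1.210 × 10⁴⁴ N.
645 / 1.210 × 10⁴⁴ = 5.329 × 10⁻⁴²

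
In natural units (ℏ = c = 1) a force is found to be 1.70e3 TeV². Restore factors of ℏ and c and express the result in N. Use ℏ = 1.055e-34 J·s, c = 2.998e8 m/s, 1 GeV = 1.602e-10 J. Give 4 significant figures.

Force is [E]/[L] = [E]²/(ℏc); restore (ℏc)⁻¹.
1 GeV² → 1/(ℏc) × (1 GeV in J)² = 8.114e5 N.
Convert the energy scale: 1.70e3 TeV² = 1.70e9 GeV².
Result: 1.70e9 × 8.114e5 = 1.379e15 N.

1.379e15 N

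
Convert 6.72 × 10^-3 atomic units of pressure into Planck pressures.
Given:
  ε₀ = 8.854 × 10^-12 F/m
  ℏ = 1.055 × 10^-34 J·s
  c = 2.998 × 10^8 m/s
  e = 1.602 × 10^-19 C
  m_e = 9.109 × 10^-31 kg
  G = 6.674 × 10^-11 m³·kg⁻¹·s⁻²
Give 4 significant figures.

atomic unit of pressure: P_au = E_h/a₀³ = m_e⁴e¹⁰/((4πε₀)⁵ℏ⁸) = 2.929 × 10^13 Pa
Planck pressure: p_P = c⁷/(ℏG²) = 4.632 × 10^113 Pa
6.72 × 10^-3 × 2.929 × 10^13 / 4.632 × 10^113 = 4.249 × 10^-103

4.249 × 10^-103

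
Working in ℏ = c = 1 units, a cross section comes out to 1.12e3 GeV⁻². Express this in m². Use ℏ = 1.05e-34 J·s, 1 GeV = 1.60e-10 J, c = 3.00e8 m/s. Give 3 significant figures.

4.34e-29 m²

Area is [L]² = [E]⁻²·(ℏc)²; restore (ℏc)².
1 GeV⁻² → (ℏc)² × (1 GeV in J)⁻² = 3.88e-32 m².
Result: 1.12e3 × 3.88e-32 = 4.34e-29 m².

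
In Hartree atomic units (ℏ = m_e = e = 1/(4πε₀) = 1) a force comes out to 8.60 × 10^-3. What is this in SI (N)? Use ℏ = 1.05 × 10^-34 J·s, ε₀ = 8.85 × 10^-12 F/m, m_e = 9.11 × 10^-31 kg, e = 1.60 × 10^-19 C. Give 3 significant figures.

One atomic unit of force: F_au = E_h/a₀ = m_e²e⁶/((4πε₀)³ℏ⁴) = 8.33 × 10^-8 N.
8.60 × 10^-3 × 8.33 × 10^-8 N = 7.16 × 10^-10 N

7.16 × 10^-10 N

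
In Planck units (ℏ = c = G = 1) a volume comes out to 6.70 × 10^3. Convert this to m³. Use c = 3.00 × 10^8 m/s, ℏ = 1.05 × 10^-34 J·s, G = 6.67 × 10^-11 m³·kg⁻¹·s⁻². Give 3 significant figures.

2.80 × 10^-101 m³

One Planck volume: V_P = (ℏG/c³)^(3/2) = 4.18 × 10^-105 m³.
6.70 × 10^3 × 4.18 × 10^-105 m³ = 2.80 × 10^-101 m³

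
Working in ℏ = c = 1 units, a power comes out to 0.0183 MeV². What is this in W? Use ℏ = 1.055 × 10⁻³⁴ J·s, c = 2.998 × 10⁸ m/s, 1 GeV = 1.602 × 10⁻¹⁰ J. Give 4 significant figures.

4.452 × 10⁶ W

Power is [E]/[T] = [E]²/ℏ.
1 GeV² → 1/ℏ × (1 GeV in J)² = 2.433 × 10¹⁴ W.
Convert the energy scale: 0.0183 MeV² = 1.83 × 10⁻⁸ GeV².
Result: 1.83 × 10⁻⁸ × 2.433 × 10¹⁴ = 4.452 × 10⁶ W.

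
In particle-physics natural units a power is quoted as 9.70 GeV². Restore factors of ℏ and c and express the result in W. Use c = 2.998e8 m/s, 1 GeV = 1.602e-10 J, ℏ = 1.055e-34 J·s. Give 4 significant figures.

Power is [E]/[T] = [E]²/ℏ.
1 GeV² → 1/ℏ × (1 GeV in J)² = 2.433e14 W.
Result: 9.70 × 2.433e14 = 2.360e15 W.

2.360e15 W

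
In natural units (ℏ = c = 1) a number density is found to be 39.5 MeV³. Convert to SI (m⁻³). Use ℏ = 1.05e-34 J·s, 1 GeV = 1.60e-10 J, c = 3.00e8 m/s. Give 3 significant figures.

Number density is [L]⁻³ = [E]³/(ℏc)³.
1 GeV³ → 1/(ℏc)³ × (1 GeV in J)³ = 1.31e47 m⁻³.
Convert the energy scale: 39.5 MeV³ = 3.95e-8 GeV³.
Result: 3.95e-8 × 1.31e47 = 5.18e39 m⁻³.

5.18e39 m⁻³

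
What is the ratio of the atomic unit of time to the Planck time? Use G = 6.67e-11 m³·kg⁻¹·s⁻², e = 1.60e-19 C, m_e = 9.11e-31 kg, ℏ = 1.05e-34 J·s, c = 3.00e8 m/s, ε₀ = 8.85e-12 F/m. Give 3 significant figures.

4.47e26

atomic unit of time: τ_au = (4πε₀)²ℏ³/(m_e e⁴) = 2.40e-17 s
Planck time: t_P = √(ℏG/c⁵) = 5.37e-44 s
ratio = 2.40e-17 / 5.37e-44 = 4.47e26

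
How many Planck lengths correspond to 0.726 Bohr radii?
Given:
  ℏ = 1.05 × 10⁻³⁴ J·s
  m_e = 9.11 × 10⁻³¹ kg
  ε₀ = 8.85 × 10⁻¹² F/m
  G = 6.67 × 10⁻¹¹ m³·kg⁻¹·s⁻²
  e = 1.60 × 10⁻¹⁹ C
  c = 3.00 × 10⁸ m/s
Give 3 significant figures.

Bohr radius: a₀ = 4πε₀ℏ²/(m_e e²) = 5.26 × 10⁻¹¹ m
Planck length: ℓ_P = √(ℏG/c³) = 1.61 × 10⁻³⁵ m
0.726 × 5.26 × 10⁻¹¹ / 1.61 × 10⁻³⁵ = 2.37 × 10²⁴

2.37 × 10²⁴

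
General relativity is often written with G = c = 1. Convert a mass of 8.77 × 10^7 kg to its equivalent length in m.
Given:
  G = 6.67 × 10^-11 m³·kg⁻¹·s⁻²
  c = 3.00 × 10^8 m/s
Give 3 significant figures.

6.50 × 10^-20 m

In G = c = 1 units mass has dimensions of length; the conversion factor is G/c².
8.77 × 10^7 kg × (G/c²) = 6.50 × 10^-20 m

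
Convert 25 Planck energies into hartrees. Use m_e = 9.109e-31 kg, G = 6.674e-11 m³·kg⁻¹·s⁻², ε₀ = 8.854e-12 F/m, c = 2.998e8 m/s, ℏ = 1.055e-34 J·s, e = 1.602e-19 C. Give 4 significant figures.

Planck energy: E_P = √(ℏc⁵/G) = 1.957e9 J
hartree: E_h = m_e e⁴/(4πε₀ℏ)² = 4.354e-18 J
25 × 1.957e9 / 4.354e-18 = 1.123e28

1.123e28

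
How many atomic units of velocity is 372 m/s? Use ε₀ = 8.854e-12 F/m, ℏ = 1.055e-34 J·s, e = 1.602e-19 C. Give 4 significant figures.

atomic unit of velocity: v_au = e²/(4πε₀ℏ) = 2.186e6 m/s.
372 / 2.186e6 = 1.701e-4

1.701e-4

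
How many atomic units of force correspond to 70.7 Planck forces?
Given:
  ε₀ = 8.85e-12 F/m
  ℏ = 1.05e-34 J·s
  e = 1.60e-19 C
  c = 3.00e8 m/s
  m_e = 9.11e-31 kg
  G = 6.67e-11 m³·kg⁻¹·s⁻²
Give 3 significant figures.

Planck force: F_P = c⁴/G = 1.21e44 N
atomic unit of force: F_au = E_h/a₀ = m_e²e⁶/((4πε₀)³ℏ⁴) = 8.33e-8 N
70.7 × 1.21e44 / 8.33e-8 = 1.03e53

1.03e53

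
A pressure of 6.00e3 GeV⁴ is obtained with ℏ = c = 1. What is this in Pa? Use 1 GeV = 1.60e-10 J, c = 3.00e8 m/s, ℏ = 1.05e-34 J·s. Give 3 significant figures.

Pressure is [E]/[L]³ = [E]⁴/(ℏc)³.
1 GeV⁴ → 1/(ℏc)³ × (1 GeV in J)⁴ = 2.10e37 Pa.
Result: 6.00e3 × 2.10e37 = 1.26e41 Pa.

1.26e41 Pa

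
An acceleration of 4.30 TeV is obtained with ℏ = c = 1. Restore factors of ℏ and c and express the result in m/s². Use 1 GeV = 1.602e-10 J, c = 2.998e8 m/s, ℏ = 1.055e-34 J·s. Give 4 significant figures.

1.958e36 m/s²

Acceleration is [L]/[T]² = c·[E]/ℏ.
1 GeV → c/ℏ × (1 GeV in J) = 4.552e32 m/s².
Convert the energy scale: 4.30 TeV = 4.30e3 GeV.
Result: 4.30e3 × 4.552e32 = 1.958e36 m/s².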